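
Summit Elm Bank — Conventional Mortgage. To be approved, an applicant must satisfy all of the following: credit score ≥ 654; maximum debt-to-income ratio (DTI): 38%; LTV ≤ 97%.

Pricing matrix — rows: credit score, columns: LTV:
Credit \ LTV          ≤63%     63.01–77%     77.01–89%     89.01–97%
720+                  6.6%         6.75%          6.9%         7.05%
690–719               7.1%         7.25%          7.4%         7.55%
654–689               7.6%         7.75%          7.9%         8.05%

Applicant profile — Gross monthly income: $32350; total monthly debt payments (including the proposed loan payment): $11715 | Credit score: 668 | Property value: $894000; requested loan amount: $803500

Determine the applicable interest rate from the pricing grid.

8.05%

Credit score 668 ≥ 654; Debt-to-income = 11,715/32,350 = 36.2% — meets 38% limit
Loan-to-value = 803,500/894,000 = 89.9% — pass (97% max)
Row: 668 falls in 654–689. Column: 89.9% falls in 89.01–97%. Rate = 8.05%.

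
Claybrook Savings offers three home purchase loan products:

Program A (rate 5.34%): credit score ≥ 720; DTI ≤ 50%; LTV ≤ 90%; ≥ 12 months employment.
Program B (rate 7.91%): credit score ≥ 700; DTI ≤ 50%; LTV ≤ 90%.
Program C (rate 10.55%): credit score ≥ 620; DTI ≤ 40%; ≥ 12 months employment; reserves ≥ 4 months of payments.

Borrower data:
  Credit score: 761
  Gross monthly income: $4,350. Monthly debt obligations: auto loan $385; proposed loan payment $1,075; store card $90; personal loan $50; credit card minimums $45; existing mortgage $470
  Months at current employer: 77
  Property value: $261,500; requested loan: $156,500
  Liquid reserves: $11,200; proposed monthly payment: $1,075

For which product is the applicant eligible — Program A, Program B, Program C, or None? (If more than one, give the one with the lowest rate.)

Total debts = (385 + 1,075 + 90 + 50 + 45 + 470) = 2,115; DTI = 2,115/4,350 = 48.6%.
LTV = 156,500/261,500 = 59.8%.
Reserves = 11,200/1,075 = 10.4 months.
Program A: score 761 ≥ 720; DTI 48.6% ≤ 50%; LTV 59.8% ≤ 90%; employment 77 ≥ 12 mo → qualifies.
Program B: score 761 ≥ 700; DTI 48.6% ≤ 50%; LTV 59.8% ≤ 90% → qualifies.
Program C: score 761 ≥ 620; DTI 48.6% > 40%; employment 77 ≥ 12 mo; reserves 10.4 ≥ 4 mo → does not qualify.
Qualifying: Program A, Program B. Lowest rate is 5.34% → Program A.

Program A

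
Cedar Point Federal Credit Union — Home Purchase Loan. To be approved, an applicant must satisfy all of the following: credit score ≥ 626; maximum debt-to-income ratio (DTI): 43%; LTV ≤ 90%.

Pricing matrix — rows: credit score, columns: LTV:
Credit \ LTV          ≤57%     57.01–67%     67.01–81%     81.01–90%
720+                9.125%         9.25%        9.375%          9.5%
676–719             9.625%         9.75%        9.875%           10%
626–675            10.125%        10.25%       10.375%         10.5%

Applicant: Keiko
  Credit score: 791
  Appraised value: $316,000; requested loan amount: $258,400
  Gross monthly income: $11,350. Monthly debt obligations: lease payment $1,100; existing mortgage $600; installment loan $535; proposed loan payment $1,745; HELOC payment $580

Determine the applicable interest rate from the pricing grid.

Credit score 791 ≥ 626; Total monthly debts = (1,100 + 600 + 535 + 1,745 + 580) = 4,560. DTI = 4,560/11,350 = 40.2% ≤ 43%
LTV: 258,400 ÷ 316,000 = 81.8%, within 90% cap
Score 791 is in the 720+ band; LTV 81.8% is in the 81.01–90% band → 9.5%.

9.5%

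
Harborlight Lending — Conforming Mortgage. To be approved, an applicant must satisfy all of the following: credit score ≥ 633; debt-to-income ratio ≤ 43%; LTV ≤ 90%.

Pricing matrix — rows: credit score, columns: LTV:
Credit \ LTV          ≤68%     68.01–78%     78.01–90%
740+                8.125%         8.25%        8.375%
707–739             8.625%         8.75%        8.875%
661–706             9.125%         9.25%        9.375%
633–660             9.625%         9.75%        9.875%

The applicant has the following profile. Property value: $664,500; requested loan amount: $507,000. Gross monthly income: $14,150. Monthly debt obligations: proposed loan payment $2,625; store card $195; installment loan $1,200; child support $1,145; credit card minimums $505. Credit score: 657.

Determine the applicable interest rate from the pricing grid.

9.75%

Credit score 657 ≥ 633; Total monthly debts = (2,625 + 195 + 1,200 + 1,145 + 505) = 5,670. DTI = 5,670/14,150 = 40.1% ≤ 43%
Loan-to-value = 507,000/664,500 = 76.3% — pass (90% max)
Credit 657 → row 633–660; LTV 76.3% → column 68.01–78%. Grid cell → 9.75%.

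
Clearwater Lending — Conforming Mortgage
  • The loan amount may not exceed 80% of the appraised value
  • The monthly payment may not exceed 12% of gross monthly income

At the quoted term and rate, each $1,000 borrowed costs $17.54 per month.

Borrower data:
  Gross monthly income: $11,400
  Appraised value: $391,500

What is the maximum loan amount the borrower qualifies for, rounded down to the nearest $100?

Payment cap: 12% × $11,400 = $1,368/month.
At $17.54 per $1,000, that supports 1,368/17.54 × 1,000 ≈ $77,993 → $77,900.
LTV cap: 80% × $391,500 = $313,200 → $313,200.
Binding constraint: payment-to-income.

$77,900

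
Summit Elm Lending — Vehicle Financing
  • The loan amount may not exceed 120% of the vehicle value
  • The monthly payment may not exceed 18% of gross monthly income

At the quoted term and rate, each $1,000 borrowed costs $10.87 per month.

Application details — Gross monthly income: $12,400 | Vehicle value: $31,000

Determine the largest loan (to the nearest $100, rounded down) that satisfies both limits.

Payment cap: 18% × $12,400 = $2,232/month.
At $10.87 per $1,000, that supports 2,232/10.87 × 1,000 ≈ $205,335 → $205,300.
LTV cap: 120% × $31,000 = $37,200 → $37,200.
Binding constraint: loan-to-value.

$37,200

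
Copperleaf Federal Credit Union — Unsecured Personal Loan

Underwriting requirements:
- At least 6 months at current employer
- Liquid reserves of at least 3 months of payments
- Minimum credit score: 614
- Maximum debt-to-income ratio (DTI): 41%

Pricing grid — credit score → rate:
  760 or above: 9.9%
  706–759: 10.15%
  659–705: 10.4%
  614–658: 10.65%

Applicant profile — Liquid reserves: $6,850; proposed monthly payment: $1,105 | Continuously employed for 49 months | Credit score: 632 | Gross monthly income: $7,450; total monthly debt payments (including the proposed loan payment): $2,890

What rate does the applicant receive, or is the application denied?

Credit score 632 ≥ 614 (meets minimum)
Employment 49 ≥ 6 months
Liquid reserves cover 6,850/1,105 = 6.2 months — ≥ 3 required
DTI: 2,890 ÷ 7,450 = 38.8%, within the 41% cap
All requirements met. Score 632 falls in the 614–658 tier → 10.65%.

Approved at 10.65%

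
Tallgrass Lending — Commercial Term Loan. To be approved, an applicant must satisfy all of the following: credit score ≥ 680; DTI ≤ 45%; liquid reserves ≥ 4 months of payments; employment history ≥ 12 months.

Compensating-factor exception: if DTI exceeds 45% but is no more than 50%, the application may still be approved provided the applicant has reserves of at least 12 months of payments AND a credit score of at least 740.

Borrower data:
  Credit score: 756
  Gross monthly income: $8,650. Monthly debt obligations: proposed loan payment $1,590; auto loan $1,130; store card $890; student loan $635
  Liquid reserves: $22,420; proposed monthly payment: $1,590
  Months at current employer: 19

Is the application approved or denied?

Approved

Credit score 756 ≥ 680 (meets base)
Total debts = (1,590 + 1,130 + 890 + 635) = 4,245. DTI: 4,245 ÷ 8,650 = 49.1%, over the 45% base limit.
Liquid reserves cover 22,420/1,590 = 14.1 months — ≥ 4 required
Employment 19 ≥ 12 months
49.1% falls in the override range (45%–50%), so the compensating-factor test applies.
Override check — reserves: 14.1 mo (ok); score: 756 (ok).
Both override conditions satisfied; DTI exception granted.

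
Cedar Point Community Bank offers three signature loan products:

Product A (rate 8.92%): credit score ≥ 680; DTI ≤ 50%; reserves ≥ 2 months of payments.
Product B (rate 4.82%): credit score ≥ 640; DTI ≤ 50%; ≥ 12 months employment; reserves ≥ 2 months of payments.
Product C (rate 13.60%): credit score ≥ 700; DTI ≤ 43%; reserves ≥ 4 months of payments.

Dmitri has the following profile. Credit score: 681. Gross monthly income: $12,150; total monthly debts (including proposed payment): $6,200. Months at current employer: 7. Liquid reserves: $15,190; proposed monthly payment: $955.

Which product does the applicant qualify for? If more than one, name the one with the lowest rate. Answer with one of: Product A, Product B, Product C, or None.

None

DTI = 6,200/12,150 = 51%.
Reserves = 15,190/955 = 15.9 months.
Product A: score 681 ≥ 680; DTI 51% > 50%; reserves 15.9 ≥ 2 mo → does not qualify.
Product B: score 681 ≥ 640; DTI 51% > 50%; employment 7 < 12 mo; reserves 15.9 ≥ 2 mo → does not qualify.
Product C: score 681 < 700; DTI 51% > 43%; reserves 15.9 ≥ 4 mo → does not qualify.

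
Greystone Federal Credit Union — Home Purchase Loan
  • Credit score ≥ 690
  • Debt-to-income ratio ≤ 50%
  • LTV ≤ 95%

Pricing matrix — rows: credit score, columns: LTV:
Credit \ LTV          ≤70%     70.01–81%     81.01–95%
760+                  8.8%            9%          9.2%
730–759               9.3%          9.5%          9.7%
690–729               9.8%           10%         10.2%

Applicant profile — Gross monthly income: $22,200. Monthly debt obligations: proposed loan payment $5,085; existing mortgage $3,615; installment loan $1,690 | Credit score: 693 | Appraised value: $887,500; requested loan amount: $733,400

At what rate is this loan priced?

10.2%

Credit score 693 ≥ 690; Total monthly debts = (5,085 + 3,615 + 1,690) = 10,390. DTI = 10,390/22,200 = 46.8% ≤ 50%
LTV: 733,400 ÷ 887,500 = 82.6%, within 95% cap
Row: 693 falls in 690–729. Column: 82.6% falls in 81.01–95%. Rate = 10.2%.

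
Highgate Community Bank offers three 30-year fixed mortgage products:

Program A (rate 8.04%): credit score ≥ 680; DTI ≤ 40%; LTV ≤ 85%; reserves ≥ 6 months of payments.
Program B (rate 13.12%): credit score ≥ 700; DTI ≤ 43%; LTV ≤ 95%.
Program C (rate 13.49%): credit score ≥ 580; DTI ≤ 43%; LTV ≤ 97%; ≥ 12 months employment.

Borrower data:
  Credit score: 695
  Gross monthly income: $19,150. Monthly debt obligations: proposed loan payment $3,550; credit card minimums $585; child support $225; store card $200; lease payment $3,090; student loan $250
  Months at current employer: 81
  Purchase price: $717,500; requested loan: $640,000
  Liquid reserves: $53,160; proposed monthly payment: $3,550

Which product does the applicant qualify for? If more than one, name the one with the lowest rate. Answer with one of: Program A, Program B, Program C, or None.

Total debts = (3,550 + 585 + 225 + 200 + 3,090 + 250) = 7,900; DTI = 7,900/19,150 = 41.3%.
LTV = 640,000/717,500 = 89.2%.
Reserves = 53,160/3,550 = 15.0 months.
Program A: score 695 ≥ 680; DTI 41.3% > 40%; LTV 89.2% > 85%; reserves 15.0 ≥ 6 mo → does not qualify.
Program B: score 695 < 700; DTI 41.3% ≤ 43%; LTV 89.2% ≤ 95% → does not qualify.
Program C: score 695 ≥ 580; DTI 41.3% ≤ 43%; LTV 89.2% ≤ 97%; employment 81 ≥ 12 mo → qualifies.

Program C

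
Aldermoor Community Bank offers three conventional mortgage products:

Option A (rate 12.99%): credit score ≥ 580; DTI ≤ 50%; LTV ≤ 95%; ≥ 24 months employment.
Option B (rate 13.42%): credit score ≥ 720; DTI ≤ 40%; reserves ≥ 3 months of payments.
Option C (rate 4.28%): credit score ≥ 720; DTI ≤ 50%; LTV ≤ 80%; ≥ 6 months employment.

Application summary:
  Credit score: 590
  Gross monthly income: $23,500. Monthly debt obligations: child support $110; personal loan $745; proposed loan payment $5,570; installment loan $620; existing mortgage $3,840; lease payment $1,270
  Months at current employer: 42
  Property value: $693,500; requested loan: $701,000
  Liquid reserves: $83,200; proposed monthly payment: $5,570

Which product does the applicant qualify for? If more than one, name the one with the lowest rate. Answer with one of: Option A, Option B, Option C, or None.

None

Total debts = (110 + 745 + 5,570 + 620 + 3,840 + 1,270) = 12,155; DTI = 12,155/23,500 = 51.7%.
LTV = 701,000/693,500 = 101.1%.
Reserves = 83,200/5,570 = 14.9 months.
Option A: score 590 ≥ 580; DTI 51.7% > 50%; LTV 101.1% > 95%; employment 42 ≥ 24 mo → does not qualify.
Option B: score 590 < 720; DTI 51.7% > 40%; reserves 14.9 ≥ 3 mo → does not qualify.
Option C: score 590 < 720; DTI 51.7% > 50%; LTV 101.1% > 80%; employment 42 ≥ 6 mo → does not qualify.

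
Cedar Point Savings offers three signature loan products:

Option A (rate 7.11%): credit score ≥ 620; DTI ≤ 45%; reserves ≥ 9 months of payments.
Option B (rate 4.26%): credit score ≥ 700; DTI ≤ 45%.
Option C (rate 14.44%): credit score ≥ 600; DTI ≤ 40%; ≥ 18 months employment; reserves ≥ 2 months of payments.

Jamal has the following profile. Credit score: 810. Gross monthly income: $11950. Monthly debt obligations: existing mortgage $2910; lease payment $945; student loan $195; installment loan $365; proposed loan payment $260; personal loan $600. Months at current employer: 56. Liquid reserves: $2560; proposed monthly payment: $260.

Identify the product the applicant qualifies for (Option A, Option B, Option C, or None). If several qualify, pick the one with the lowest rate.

Option B

Total debts = (2,910 + 945 + 195 + 365 + 260 + 600) = 5,275; DTI = 5,275/11,950 = 44.1%.
Reserves = 2,560/260 = 9.8 months.
Option A: score 810 ≥ 620; DTI 44.1% ≤ 45%; reserves 9.8 ≥ 9 mo → qualifies.
Option B: score 810 ≥ 700; DTI 44.1% ≤ 45% → qualifies.
Option C: score 810 ≥ 600; DTI 44.1% > 40%; employment 56 ≥ 18 mo; reserves 9.8 ≥ 2 mo → does not qualify.
Qualifying: Option A, Option B. Lowest rate is 4.26% → Option B.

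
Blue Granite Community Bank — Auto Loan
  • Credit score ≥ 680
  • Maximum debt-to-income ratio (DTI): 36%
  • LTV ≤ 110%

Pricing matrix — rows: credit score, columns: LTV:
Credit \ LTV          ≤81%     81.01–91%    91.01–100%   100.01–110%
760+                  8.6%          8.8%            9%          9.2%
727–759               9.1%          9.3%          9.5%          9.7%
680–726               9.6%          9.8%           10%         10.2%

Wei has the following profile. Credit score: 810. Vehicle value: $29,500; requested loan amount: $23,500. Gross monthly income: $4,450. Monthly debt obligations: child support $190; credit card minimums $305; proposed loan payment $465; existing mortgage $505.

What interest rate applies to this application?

Credit score 810 ≥ 680; Total monthly debts = (190 + 305 + 465 + 505) = 1,465. Debt-to-income = 1,465/4,450 = 32.9% — meets 36% limit
LTV: 23,500 ÷ 29,500 = 79.7%, within 110% cap
Score 810 is in the 760+ band; LTV 79.7% is in the ≤81% band → 8.6%.

8.6%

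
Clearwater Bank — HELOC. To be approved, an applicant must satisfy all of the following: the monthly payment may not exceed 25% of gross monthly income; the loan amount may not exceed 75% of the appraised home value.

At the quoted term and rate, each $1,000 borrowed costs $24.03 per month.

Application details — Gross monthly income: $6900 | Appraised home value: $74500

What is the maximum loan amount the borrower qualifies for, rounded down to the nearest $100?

$55,800

Payment cap: 25% × $6,900 = $1,725/month.
At $24.03 per $1,000, that supports 1,725/24.03 × 1,000 ≈ $71,785 → $71,700.
LTV cap: 75% × $74,500 = $55,875 → $55,800.
Binding constraint: loan-to-value.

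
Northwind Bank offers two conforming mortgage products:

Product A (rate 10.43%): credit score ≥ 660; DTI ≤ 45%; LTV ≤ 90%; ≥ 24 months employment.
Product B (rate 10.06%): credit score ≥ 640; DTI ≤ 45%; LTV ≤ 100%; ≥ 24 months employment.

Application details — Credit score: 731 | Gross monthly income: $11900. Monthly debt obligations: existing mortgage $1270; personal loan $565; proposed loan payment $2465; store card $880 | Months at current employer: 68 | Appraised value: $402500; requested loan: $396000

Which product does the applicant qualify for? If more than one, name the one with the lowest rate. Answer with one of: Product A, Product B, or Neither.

Total debts = (1,270 + 565 + 2,465 + 880) = 5,180; DTI = 5,180/11,900 = 43.5%.
LTV = 396,000/402,500 = 98.4%.
Product A: score 731 ≥ 660; DTI 43.5% ≤ 45%; LTV 98.4% > 90%; employment 68 ≥ 24 mo → does not qualify.
Product B: score 731 ≥ 640; DTI 43.5% ≤ 45%; LTV 98.4% ≤ 100%; employment 68 ≥ 24 mo → qualifies.

Product B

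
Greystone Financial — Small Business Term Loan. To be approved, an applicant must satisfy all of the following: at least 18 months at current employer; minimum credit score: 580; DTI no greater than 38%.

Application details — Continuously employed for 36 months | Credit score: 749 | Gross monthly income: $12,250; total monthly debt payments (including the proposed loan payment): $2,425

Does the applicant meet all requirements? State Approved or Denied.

Approved

Employment 36 ≥ 18 months
Credit score 749 ≥ 580 (meets)
Debt-to-income = 2,425/12,250 = 19.8% — meets 38% limit
All criteria satisfied.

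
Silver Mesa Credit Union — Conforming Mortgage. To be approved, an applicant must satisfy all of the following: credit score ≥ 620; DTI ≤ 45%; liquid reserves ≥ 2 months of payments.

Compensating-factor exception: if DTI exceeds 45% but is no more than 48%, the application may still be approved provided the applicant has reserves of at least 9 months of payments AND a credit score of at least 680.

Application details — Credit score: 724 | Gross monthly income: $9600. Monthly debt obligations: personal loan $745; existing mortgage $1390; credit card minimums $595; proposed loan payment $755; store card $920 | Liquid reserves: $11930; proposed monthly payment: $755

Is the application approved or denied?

Credit score 724 ≥ 620 (meets base)
Total debts = (745 + 1,390 + 595 + 755 + 920) = 4,405. DTI: 4,405 ÷ 9,600 = 45.9%, over the 45% base limit.
Reserves: 11,930 ÷ 755 = 15.8 months (meets 2-month minimum)
DTI 45.9% is within the 45%–48% exception band; checking compensating factors.
Reserves 15.8 ≥ 9 months; credit score 724 ≥ 680.
Both compensating conditions met → exception applies.

Approved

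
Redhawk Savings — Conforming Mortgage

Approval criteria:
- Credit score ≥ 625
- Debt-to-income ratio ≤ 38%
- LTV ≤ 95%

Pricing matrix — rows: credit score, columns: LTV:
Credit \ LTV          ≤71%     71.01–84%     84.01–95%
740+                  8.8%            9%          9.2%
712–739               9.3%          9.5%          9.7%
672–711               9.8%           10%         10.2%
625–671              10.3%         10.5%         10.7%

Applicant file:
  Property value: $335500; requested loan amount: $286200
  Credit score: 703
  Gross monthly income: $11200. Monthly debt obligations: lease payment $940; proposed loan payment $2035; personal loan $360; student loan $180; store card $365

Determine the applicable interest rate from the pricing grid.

10.2%

Credit score 703 ≥ 625; Total monthly debts = (940 + 2,035 + 360 + 180 + 365) = 3,880. Debt-to-income = 3,880/11,200 = 34.6% — meets 38% limit
LTV = 286,200/335,500 = 85.3% ≤ 95%
Row: 703 falls in 672–711. Column: 85.3% falls in 84.01–95%. Rate = 10.2%.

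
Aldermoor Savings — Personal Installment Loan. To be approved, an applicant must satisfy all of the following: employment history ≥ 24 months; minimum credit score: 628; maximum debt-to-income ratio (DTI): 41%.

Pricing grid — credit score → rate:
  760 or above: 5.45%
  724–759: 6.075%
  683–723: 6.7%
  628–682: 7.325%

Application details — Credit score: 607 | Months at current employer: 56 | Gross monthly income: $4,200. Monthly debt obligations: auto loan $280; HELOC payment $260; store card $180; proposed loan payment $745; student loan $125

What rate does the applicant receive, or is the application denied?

Credit score 607 < 628 (below minimum)
Employment 56 ≥ 24 months
Total monthly debts = (280 + 260 + 180 + 745 + 125) = 1,590. DTI: 1,590 ÷ 4,200 = 37.9%, within the 41% cap
Not all requirements met → denied.

Denied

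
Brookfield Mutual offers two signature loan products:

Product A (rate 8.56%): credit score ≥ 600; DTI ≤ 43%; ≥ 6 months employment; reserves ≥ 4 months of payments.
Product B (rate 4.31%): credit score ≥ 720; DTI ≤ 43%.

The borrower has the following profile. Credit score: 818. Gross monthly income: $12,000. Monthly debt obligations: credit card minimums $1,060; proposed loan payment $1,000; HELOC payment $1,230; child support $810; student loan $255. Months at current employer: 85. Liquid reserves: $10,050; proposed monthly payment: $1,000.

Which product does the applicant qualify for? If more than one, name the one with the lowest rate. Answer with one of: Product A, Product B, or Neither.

Total debts = (1,060 + 1,000 + 1,230 + 810 + 255) = 4,355; DTI = 4,355/12,000 = 36.3%.
Reserves = 10,050/1,000 = 10.1 months.
Product A: score 818 ≥ 600; DTI 36.3% ≤ 43%; employment 85 ≥ 6 mo; reserves 10.1 ≥ 4 mo → qualifies.
Product B: score 818 ≥ 720; DTI 36.3% ≤ 43% → qualifies.
Qualifying: Product A, Product B. Lowest rate is 4.31% → Product B.

Product B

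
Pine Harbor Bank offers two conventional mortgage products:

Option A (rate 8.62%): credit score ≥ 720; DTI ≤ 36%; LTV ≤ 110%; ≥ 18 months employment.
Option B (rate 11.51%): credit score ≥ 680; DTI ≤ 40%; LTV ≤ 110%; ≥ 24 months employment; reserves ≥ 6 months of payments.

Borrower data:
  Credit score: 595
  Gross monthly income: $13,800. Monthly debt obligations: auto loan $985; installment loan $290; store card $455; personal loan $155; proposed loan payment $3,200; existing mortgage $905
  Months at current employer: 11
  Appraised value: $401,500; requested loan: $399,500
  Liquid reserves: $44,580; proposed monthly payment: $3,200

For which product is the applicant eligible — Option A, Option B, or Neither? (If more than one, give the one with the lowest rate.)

Total debts = (985 + 290 + 455 + 155 + 3,200 + 905) = 5,990; DTI = 5,990/13,800 = 43.4%.
LTV = 399,500/401,500 = 99.5%.
Reserves = 44,580/3,200 = 13.9 months.
Option A: score 595 < 720; DTI 43.4% > 36%; LTV 99.5% ≤ 110%; employment 11 < 18 mo → does not qualify.
Option B: score 595 < 680; DTI 43.4% > 40%; LTV 99.5% ≤ 110%; employment 11 < 24 mo; reserves 13.9 ≥ 6 mo → does not qualify.

Neither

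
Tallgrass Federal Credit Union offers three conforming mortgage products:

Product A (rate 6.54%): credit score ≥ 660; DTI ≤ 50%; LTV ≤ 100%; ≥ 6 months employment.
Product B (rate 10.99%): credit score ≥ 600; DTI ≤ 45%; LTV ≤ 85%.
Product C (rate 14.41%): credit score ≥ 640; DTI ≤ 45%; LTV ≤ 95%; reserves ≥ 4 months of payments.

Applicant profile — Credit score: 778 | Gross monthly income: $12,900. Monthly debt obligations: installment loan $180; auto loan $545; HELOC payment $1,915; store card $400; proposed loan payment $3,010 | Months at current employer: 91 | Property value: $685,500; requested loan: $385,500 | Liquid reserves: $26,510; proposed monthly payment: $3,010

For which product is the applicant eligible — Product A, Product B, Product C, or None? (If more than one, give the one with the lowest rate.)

Product A

Total debts = (180 + 545 + 1,915 + 400 + 3,010) = 6,050; DTI = 6,050/12,900 = 46.9%.
LTV = 385,500/685,500 = 56.2%.
Reserves = 26,510/3,010 = 8.8 months.
Product A: score 778 ≥ 660; DTI 46.9% ≤ 50%; LTV 56.2% ≤ 100%; employment 91 ≥ 6 mo → qualifies.
Product B: score 778 ≥ 600; DTI 46.9% > 45%; LTV 56.2% ≤ 85% → does not qualify.
Product C: score 778 ≥ 640; DTI 46.9% > 45%; LTV 56.2% ≤ 95%; reserves 8.8 ≥ 4 mo → does not qualify.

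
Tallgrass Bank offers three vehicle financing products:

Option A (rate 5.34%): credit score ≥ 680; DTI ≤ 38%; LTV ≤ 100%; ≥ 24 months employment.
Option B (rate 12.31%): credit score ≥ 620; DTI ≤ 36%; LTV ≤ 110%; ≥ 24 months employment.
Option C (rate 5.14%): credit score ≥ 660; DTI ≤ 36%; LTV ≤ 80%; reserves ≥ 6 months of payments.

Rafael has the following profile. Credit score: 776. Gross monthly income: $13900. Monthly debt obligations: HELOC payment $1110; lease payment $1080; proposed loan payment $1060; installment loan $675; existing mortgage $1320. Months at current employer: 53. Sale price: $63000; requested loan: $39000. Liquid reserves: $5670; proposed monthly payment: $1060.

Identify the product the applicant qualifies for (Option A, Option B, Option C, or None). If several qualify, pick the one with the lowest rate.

Option A

Total debts = (1,110 + 1,080 + 1,060 + 675 + 1,320) = 5,245; DTI = 5,245/13,900 = 37.7%.
LTV = 39,000/63,000 = 61.9%.
Reserves = 5,670/1,060 = 5.3 months.
Option A: score 776 ≥ 680; DTI 37.7% ≤ 38%; LTV 61.9% ≤ 100%; employment 53 ≥ 24 mo → qualifies.
Option B: score 776 ≥ 620; DTI 37.7% > 36%; LTV 61.9% ≤ 110%; employment 53 ≥ 24 mo → does not qualify.
Option C: score 776 ≥ 660; DTI 37.7% > 36%; LTV 61.9% ≤ 80%; reserves 5.3 < 6 mo → does not qualify.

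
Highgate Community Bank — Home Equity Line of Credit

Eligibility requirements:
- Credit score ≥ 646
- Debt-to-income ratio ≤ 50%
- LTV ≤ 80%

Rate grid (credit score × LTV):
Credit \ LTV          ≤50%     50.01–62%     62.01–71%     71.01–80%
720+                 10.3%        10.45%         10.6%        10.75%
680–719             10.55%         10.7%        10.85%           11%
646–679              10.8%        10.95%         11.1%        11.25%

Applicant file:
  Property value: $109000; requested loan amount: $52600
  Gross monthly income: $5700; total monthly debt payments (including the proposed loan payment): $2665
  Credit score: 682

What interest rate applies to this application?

10.55%

Credit score 682 ≥ 646; Debt-to-income = 2,665/5,700 = 46.8% — meets 50% limit
LTV: 52,600 ÷ 109,000 = 48.3%, within 80% cap
Score 682 is in the 680–719 band; LTV 48.3% is in the ≤50% band → 10.55%.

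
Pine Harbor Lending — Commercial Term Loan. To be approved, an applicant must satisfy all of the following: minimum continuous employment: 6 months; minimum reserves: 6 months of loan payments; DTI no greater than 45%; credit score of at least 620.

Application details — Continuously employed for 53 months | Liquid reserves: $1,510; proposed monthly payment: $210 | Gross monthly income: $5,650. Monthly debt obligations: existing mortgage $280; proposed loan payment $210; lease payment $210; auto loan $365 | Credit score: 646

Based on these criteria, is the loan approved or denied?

Approved

Employment 53 ≥ 6 months
Liquid reserves cover 1,510/210 = 7.2 months — ≥ 6 required
Total monthly debts = (280 + 210 + 210 + 365) = 1,065. Debt-to-income = 1,065/5,650 = 18.8% — meets 45% limit
Credit score 646 ≥ 620 (meets)
All criteria satisfied.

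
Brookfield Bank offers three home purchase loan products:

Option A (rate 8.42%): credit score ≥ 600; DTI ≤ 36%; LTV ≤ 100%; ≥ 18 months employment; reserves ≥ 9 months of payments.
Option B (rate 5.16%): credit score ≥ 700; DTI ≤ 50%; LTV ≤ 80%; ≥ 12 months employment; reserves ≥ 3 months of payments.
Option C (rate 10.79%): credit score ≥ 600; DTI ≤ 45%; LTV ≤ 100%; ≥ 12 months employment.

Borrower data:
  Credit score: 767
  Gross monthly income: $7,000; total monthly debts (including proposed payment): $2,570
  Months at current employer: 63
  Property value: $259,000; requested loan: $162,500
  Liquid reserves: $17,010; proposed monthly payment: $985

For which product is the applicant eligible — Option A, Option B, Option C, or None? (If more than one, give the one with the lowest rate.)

Option B

DTI = 2,570/7,000 = 36.7%.
LTV = 162,500/259,000 = 62.7%.
Reserves = 17,010/985 = 17.3 months.
Option A: score 767 ≥ 600; DTI 36.7% > 36%; LTV 62.7% ≤ 100%; employment 63 ≥ 18 mo; reserves 17.3 ≥ 9 mo → does not qualify.
Option B: score 767 ≥ 700; DTI 36.7% ≤ 50%; LTV 62.7% ≤ 80%; employment 63 ≥ 12 mo; reserves 17.3 ≥ 3 mo → qualifies.
Option C: score 767 ≥ 600; DTI 36.7% ≤ 45%; LTV 62.7% ≤ 100%; employment 63 ≥ 12 mo → qualifies.
Qualifying: Option B, Option C. Lowest rate is 5.16% → Option B.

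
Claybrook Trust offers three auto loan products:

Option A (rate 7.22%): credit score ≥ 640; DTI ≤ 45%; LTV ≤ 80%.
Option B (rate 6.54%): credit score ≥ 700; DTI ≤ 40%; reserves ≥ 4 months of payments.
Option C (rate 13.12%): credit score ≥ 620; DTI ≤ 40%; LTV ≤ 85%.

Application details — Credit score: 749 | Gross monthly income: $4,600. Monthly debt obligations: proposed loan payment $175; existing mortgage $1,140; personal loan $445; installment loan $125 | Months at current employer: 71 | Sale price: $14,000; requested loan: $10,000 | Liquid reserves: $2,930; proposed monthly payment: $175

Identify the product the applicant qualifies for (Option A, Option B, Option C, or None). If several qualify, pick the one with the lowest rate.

Option A

Total debts = (175 + 1,140 + 445 + 125) = 1,885; DTI = 1,885/4,600 = 41%.
LTV = 10,000/14,000 = 71.4%.
Reserves = 2,930/175 = 16.7 months.
Option A: score 749 ≥ 640; DTI 41% ≤ 45%; LTV 71.4% ≤ 80% → qualifies.
Option B: score 749 ≥ 700; DTI 41% > 40%; reserves 16.7 ≥ 4 mo → does not qualify.
Option C: score 749 ≥ 620; DTI 41% > 40%; LTV 71.4% ≤ 85% → does not qualify.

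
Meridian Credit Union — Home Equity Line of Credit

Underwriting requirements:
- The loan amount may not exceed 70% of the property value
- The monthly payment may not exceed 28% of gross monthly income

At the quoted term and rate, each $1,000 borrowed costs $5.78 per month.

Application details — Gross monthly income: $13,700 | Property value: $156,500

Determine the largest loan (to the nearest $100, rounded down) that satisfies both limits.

$109,500

Payment cap: 28% × $13,700 = $3,836/month.
At $5.78 per $1,000, that supports 3,836/5.78 × 1,000 ≈ $663,667 → $663,600.
LTV cap: 70% × $156,500 = $109,550 → $109,500.
Binding constraint: loan-to-value.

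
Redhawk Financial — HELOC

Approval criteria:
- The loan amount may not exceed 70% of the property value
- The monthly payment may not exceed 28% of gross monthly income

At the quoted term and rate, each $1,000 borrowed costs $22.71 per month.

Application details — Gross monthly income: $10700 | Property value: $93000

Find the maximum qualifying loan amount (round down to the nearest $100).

Payment cap: 28% × $10,700 = $2,996/month.
At $22.71 per $1,000, that supports 2,996/22.71 × 1,000 ≈ $131,924 → $131,900.
LTV cap: 70% × $93,000 = $65,100 → $65,100.
Binding constraint: loan-to-value.

$65,100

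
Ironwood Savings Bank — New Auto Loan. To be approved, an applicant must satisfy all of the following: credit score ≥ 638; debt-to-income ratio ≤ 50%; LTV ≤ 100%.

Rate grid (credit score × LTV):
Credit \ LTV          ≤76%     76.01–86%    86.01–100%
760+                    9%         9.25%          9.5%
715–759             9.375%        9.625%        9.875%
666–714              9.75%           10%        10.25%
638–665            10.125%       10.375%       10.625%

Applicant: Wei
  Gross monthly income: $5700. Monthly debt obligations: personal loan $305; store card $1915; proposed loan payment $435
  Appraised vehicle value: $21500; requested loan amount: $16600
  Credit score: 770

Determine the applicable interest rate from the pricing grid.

9.25%

Credit score 770 ≥ 638; Total monthly debts = (305 + 1,915 + 435) = 2,655. DTI: 2,655 ÷ 5,700 = 46.6%, within the 50% cap
LTV = 16,600/21,500 = 77.2% ≤ 100%
Credit 770 → row 760+; LTV 77.2% → column 76.01–86%. Grid cell → 9.25%.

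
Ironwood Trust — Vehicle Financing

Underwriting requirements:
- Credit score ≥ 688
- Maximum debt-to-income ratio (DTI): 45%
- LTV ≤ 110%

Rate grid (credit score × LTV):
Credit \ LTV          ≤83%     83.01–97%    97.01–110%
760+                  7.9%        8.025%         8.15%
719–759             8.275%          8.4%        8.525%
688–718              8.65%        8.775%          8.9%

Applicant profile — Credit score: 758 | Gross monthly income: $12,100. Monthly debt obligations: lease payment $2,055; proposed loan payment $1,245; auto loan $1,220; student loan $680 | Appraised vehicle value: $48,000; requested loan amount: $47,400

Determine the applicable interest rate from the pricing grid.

Credit score 758 ≥ 688; Total monthly debts = (2,055 + 1,245 + 1,220 + 680) = 5,200. DTI: 5,200 ÷ 12,100 = 43%, within the 45% cap
LTV: 47,400 ÷ 48,000 = 98.8%, within 110% cap
Credit 758 → row 719–759; LTV 98.8% → column 97.01–110%. Grid cell → 8.525%.

8.525%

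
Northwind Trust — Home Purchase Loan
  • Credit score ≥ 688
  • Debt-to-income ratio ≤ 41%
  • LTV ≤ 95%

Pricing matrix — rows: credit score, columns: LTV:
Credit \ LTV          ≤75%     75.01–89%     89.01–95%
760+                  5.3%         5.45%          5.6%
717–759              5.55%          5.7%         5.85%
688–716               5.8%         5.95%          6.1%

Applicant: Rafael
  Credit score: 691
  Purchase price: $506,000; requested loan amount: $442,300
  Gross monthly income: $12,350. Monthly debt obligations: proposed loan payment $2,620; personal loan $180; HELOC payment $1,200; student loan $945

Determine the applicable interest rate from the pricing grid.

5.95%

Credit score 691 ≥ 688; Total monthly debts = (2,620 + 180 + 1,200 + 945) = 4,945. DTI: 4,945 ÷ 12,350 = 40%, within the 41% cap
LTV = 442,300/506,000 = 87.4% ≤ 95%
Row: 691 falls in 688–716. Column: 87.4% falls in 75.01–89%. Rate = 5.95%.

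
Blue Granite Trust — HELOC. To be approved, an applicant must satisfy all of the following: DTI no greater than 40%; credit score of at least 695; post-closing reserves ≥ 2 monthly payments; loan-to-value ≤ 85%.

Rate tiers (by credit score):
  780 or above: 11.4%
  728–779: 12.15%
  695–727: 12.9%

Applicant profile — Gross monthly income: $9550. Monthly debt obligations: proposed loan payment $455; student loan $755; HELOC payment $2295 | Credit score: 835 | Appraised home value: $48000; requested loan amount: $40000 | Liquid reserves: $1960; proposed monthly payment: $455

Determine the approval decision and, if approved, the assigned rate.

Approved at 11.4%

Credit score 835 ≥ 695 (meets minimum)
Reserves: 1,960 ÷ 455 = 4.3 months (meets 2-month minimum)
Loan-to-value = 40,000/48,000 = 83.3% — pass (85% max)
Total monthly debts = (455 + 755 + 2,295) = 3,505. Debt-to-income = 3,505/9,550 = 36.7% — meets 40% limit
All requirements met. Score 835 falls in the 780 or above tier → 11.4%.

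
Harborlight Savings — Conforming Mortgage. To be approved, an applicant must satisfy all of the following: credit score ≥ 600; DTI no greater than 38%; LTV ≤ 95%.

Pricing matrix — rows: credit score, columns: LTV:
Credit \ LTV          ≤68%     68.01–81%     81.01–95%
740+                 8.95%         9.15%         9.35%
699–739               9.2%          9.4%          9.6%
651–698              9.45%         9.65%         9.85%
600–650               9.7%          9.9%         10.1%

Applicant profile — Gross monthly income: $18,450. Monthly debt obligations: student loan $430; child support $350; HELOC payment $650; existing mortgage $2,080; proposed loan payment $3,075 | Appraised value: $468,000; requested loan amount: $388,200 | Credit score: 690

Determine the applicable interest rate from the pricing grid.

Credit score 690 ≥ 600; Total monthly debts = (430 + 350 + 650 + 2,080 + 3,075) = 6,585. DTI = 6,585/18,450 = 35.7% ≤ 38%
LTV: 388,200 ÷ 468,000 = 82.9%, within 95% cap
Score 690 is in the 651–698 band; LTV 82.9% is in the 81.01–95% band → 9.85%.

9.85%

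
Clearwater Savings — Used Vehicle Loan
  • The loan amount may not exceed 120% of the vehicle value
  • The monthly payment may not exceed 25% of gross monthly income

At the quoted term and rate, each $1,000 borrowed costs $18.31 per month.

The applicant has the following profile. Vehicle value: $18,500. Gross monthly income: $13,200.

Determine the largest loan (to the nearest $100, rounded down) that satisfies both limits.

Payment cap: 25% × $13,200 = $3,300/month.
At $18.31 per $1,000, that supports 3,300/18.31 × 1,000 ≈ $180,229 → $180,200.
LTV cap: 120% × $18,500 = $22,200 → $22,200.
Binding constraint: loan-to-value.

$22,200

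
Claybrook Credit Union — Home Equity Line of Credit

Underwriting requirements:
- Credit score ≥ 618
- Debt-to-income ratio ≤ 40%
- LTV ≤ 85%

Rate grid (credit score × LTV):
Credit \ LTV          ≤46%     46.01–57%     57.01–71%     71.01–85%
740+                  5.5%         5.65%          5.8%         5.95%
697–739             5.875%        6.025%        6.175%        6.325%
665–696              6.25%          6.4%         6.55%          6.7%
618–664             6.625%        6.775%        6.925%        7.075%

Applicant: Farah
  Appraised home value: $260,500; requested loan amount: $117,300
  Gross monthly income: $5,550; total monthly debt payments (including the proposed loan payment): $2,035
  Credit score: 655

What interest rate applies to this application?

Credit score 655 ≥ 618; DTI = 2,035/5,550 = 36.7% ≤ 40%
Loan-to-value = 117,300/260,500 = 45% — pass (85% max)
Score 655 is in the 618–664 band; LTV 45% is in the ≤46% band → 6.625%.

6.625%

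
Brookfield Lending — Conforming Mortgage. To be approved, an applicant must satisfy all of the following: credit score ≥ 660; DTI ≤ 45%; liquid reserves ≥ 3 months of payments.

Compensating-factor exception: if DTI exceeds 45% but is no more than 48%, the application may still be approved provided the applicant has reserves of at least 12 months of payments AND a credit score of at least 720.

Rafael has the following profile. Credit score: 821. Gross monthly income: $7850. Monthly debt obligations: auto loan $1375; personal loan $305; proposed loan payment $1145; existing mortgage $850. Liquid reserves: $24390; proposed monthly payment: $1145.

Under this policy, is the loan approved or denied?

Approved

Credit score 821 ≥ 660 (meets base)
Total debts = (1,375 + 305 + 1,145 + 850) = 3,675. DTI: 3,675 ÷ 7,850 = 46.8%, over the 45% base limit.
Reserves = 24,390/1,145 = 21.3 months ≥ 3
46.8% falls in the override range (45%–48%), so the compensating-factor test applies.
Reserves 21.3 ≥ 12 months; credit score 821 ≥ 720.
Both compensating conditions met → exception applies.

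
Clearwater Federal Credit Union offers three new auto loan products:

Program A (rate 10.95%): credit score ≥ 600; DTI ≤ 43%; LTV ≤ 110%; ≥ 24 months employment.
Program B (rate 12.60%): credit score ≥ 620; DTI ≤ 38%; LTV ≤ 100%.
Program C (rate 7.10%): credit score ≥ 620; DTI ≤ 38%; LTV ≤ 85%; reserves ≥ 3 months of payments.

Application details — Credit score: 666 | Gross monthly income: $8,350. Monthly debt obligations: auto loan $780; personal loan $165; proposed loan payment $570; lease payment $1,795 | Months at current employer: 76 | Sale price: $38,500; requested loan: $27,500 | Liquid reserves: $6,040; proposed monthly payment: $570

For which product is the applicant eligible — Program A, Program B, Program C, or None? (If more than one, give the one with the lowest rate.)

Total debts = (780 + 165 + 570 + 1,795) = 3,310; DTI = 3,310/8,350 = 39.6%.
LTV = 27,500/38,500 = 71.4%.
Reserves = 6,040/570 = 10.6 months.
Program A: score 666 ≥ 600; DTI 39.6% ≤ 43%; LTV 71.4% ≤ 110%; employment 76 ≥ 24 mo → qualifies.
Program B: score 666 ≥ 620; DTI 39.6% > 38%; LTV 71.4% ≤ 100% → does not qualify.
Program C: score 666 ≥ 620; DTI 39.6% > 38%; LTV 71.4% ≤ 85%; reserves 10.6 ≥ 3 mo → does not qualify.

Program A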